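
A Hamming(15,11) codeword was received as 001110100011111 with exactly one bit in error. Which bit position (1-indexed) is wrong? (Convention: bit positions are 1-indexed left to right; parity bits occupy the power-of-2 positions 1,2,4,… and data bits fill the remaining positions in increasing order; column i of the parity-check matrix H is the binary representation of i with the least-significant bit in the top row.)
Syndrome s = H · r^T (mod 2), r = 001110100011111:
  s[0] = (101010101010101)·(001110100011111) mod 2 = 0+0+1+0+1+0+1+0+0+0+1+0+1+0+1 mod 2 = 0
  s[1] = (011001100110011)·(001110100011111) mod 2 = 0+0+1+0+0+0+1+0+0+0+1+0+0+1+1 mod 2 = 1
  s[2] = (000111100001111)·(001110100011111) mod 2 = 0+0+0+1+1+0+1+0+0+0+0+1+1+1+1 mod 2 = 1
  s[3] = (000000011111111)·(001110100011111) mod 2 = 0+0+0+0+0+0+0+0+0+0+1+1+1+1+1 mod 2 = 1
Syndrome = 0111
Column i of H is the binary representation of i, so the syndrome is the binary index of the flipped bit.
Read s = 0111 with s[0] as LSB: 0·2^0 + 1·2^1 + 1·2^2 + 1·2^3 = 14.
Error is at bit position 14.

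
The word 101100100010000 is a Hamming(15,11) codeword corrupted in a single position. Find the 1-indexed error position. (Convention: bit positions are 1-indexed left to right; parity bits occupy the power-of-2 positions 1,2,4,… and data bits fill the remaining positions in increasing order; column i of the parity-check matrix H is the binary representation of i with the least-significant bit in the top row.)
Syndrome s = H · r^T (mod 2), r = 101100100010000:
  s[0] = (101010101010101)·(101100100010000) mod 2 = 1+0+1+0+0+0+1+0+0+0+1+0+0+0+0 mod 2 = 0
  s[1] = (011001100110011)·(101100100010000) mod 2 = 0+0+1+0+0+0+1+0+0+0+1+0+0+0+0 mod 2 = 1
  s[2] = (000111100001111)·(101100100010000) mod 2 = 0+0+0+1+0+0+1+0+0+0+0+0+0+0+0 mod 2 = 0
  s[3] = (000000011111111)·(101100100010000) mod 2 = 0+0+0+0+0+0+0+0+0+0+1+0+0+0+0 mod 2 = 1
Syndrome = 0101
Column i of H is the binary representation of i, so the syndrome is the binary index of the flipped bit.
Read s = 0101 with s[0] as LSB: 0·2^0 + 1·2^1 + 0·2^2 + 1·2^3 = 10.
Error is at bit position 10.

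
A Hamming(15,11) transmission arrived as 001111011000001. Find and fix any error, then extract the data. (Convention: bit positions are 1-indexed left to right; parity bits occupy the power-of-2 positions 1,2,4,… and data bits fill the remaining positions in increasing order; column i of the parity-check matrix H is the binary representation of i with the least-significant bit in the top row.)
Syndrome s = H · r^T (mod 2), r = 001111011000001:
  s[0] = (101010101010101)·(001111011000001) mod 2 = 0+0+1+0+1+0+0+0+1+0+0+0+0+0+1 mod 2 = 0
  s[1] = (011001100110011)·(001111011000001) mod 2 = 0+0+1+0+0+1+0+0+0+0+0+0+0+0+1 mod 2 = 1
  s[2] = (000111100001111)·(001111011000001) mod 2 = 0+0+0+1+1+1+0+0+0+0+0+0+0+0+1 mod 2 = 0
  s[3] = (000000011111111)·(001111011000001) mod 2 = 0+0+0+0+0+0+0+1+1+0+0+0+0+0+1 mod 2 = 1
Syndrome = 0101
Column 10 of H equals this syndrome → error at bit 10 (1-indexed).
Flip bit 10: 001111011000001 → 001111011100001
Extract data bits at positions {3,5,6,7,9,10,11,12,13,14,15}: 11101100001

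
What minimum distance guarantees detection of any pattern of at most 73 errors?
Detecting e errors requires d_min ≥ e + 1 = 73 + 1 = 74.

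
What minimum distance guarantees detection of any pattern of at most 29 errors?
Detecting e errors requires d_min ≥ e + 1 = 29 + 1 = 30.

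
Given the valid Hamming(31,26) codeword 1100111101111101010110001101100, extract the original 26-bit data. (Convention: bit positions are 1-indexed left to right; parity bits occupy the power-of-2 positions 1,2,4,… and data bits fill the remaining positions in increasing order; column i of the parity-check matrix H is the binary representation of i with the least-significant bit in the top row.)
Parity bits occupy power-of-2 positions; data bits are at positions {3,5,6,7,9,10,11,12,13,14,15,17,18,19,20,21,22,23,24,25,26,27,28,29,30,31} (1-indexed).
Extract: c[3]=0 c[5]=1 c[6]=1 c[7]=1 c[9]=0 c[10]=1 c[11]=1 c[12]=1 c[13]=1 c[14]=1 c[15]=0 c[17]=0 c[18]=1 c[19]=0 c[20]=1 c[21]=1 c[22]=0 c[23]=0 c[24]=0 c[25]=1 c[26]=1 c[27]=0 c[28]=1 c[29]=1 c[30]=0 c[31]=0
Data = 01110111110010110001101100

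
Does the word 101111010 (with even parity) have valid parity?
Sum of all bits: 1+0+1+1+1+1+0+1+0 = 6; 6 mod 2 = 0. Result is 0 → valid parity.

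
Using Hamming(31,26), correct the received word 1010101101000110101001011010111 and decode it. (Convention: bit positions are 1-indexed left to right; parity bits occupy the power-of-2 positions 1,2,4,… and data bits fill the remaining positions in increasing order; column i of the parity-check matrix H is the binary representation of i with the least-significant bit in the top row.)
Syndrome s = H · r^T (mod 2), r = 1010101101000110101001011010111:
  s[0] = (1010101010101010101010101010101)·(1010101101000110101001011010111) mod 2 = 1+0+1+0+1+0+1+0+0+0+0+0+0+0+1+0+1+0+1+0+0+0+0+0+1+0+1+0+1+0+1 mod 2 = 1
  s[1] = (0110011001100110011001100110011)·(1010101101000110101001011010111) mod 2 = 0+0+1+0+0+0+1+0+0+1+0+0+0+1+1+0+0+0+1+0+0+1+0+0+0+0+1+0+0+1+1 mod 2 = 0
  s[2] = (0001111000011110000111100001111)·(1010101101000110101001011010111) mod 2 = 0+0+0+0+1+0+1+0+0+0+0+0+0+1+1+0+0+0+0+0+0+1+0+0+0+0+0+0+1+1+1 mod 2 = 0
  s[3] = (0000000111111110000000011111111)·(1010101101000110101001011010111) mod 2 = 0+0+0+0+0+0+0+1+0+1+0+0+0+1+1+0+0+0+0+0+0+0+0+1+1+0+1+0+1+1+1 mod 2 = 0
  s[4] = (0000000000000001111111111111111)·(1010101101000110101001011010111) mod 2 = 0+0+0+0+0+0+0+0+0+0+0+0+0+0+0+0+1+0+1+0+0+1+0+1+1+0+1+0+1+1+1 mod 2 = 1
Syndrome = 10001
Column 17 of H equals this syndrome → error at bit 17 (1-indexed).
Flip bit 17: 1010101101000110101001011010111 → 1010101101000110001001011010111
Extract data bits at positions {3,5,6,7,9,10,11,12,13,14,15,17,18,19,20,21,22,23,24,25,26,27,28,29,30,31}: 11010100011001001011010111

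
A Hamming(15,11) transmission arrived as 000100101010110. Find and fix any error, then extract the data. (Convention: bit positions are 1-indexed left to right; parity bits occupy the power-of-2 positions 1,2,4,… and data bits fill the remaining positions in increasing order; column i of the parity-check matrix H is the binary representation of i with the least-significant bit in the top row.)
Syndrome s = H · r^T (mod 2), r = 000100101010110:
  s[0] = (101010101010101)·(000100101010110) mod 2 = 0+0+0+0+0+0+1+0+1+0+1+0+1+0+0 mod 2 = 0
  s[1] = (011001100110011)·(000100101010110) mod 2 = 0+0+0+0+0+0+1+0+0+0+1+0+0+1+0 mod 2 = 1
  s[2] = (000111100001111)·(000100101010110) mod 2 = 0+0+0+1+0+0+1+0+0+0+0+0+1+1+0 mod 2 = 0
  s[3] = (000000011111111)·(000100101010110) mod 2 = 0+0+0+0+0+0+0+0+1+0+1+0+1+1+0 mod 2 = 0
Syndrome = 0100
Column 2 of H equals this syndrome → error at bit 2 (1-indexed).
Flip bit 2: 000100101010110 → 010100101010110
Extract data bits at positions {3,5,6,7,9,10,11,12,13,14,15}: 00011010110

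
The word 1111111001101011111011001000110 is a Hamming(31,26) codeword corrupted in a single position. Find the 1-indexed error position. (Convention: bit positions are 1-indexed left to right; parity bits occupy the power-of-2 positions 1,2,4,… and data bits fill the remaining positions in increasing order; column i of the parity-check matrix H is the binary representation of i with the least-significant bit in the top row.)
Syndrome s = H · r^T (mod 2), r = 1111111001101011111011001000110:
  s[0] = (1010101010101010101010101010101)·(1111111001101011111011001000110) mod 2 = 1+0+1+0+1+0+1+0+0+0+1+0+1+0+1+0+1+0+1+0+1+0+0+0+1+0+0+0+1+0+0 mod 2 = 0
  s[1] = (0110011001100110011001100110011)·(1111111001101011111011001000110) mod 2 = 0+1+1+0+0+1+1+0+0+1+1+0+0+0+1+0+0+1+1+0+0+1+0+0+0+0+0+0+0+1+0 mod 2 = 1
  s[2] = (0001111000011110000111100001111)·(1111111001101011111011001000110) mod 2 = 0+0+0+1+1+1+1+0+0+0+0+0+1+0+1+0+0+0+0+0+1+1+0+0+0+0+0+0+1+1+0 mod 2 = 0
  s[3] = (0000000111111110000000011111111)·(1111111001101011111011001000110) mod 2 = 0+0+0+0+0+0+0+0+0+1+1+0+1+0+1+0+0+0+0+0+0+0+0+0+1+0+0+0+1+1+0 mod 2 = 1
  s[4] = (0000000000000001111111111111111)·(1111111001101011111011001000110) mod 2 = 0+0+0+0+0+0+0+0+0+0+0+0+0+0+0+1+1+1+1+0+1+1+0+0+1+0+0+0+1+1+0 mod 2 = 1
Syndrome = 01011
Column i of H is the binary representation of i, so the syndrome is the binary index of the flipped bit.
Read s = 01011 with s[0] as LSB: 0·2^0 + 1·2^1 + 0·2^2 + 1·2^3 + 1·2^4 = 26.
Error is at bit position 26.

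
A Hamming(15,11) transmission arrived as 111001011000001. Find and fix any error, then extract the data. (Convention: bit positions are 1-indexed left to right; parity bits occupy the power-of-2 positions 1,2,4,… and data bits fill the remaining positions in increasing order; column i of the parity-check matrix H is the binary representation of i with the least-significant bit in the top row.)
Syndrome s = H · r^T (mod 2), r = 111001011000001:
  s[0] = (101010101010101)·(111001011000001) mod 2 = 1+0+1+0+0+0+0+0+1+0+0+0+0+0+1 mod 2 = 0
  s[1] = (011001100110011)·(111001011000001) mod 2 = 0+1+1+0+0+1+0+0+0+0+0+0+0+0+1 mod 2 = 0
  s[2] = (000111100001111)·(111001011000001) mod 2 = 0+0+0+0+0+1+0+0+0+0+0+0+0+0+1 mod 2 = 0
  s[3] = (000000011111111)·(111001011000001) mod 2 = 0+0+0+0+0+0+0+1+1+0+0+0+0+0+1 mod 2 = 1
Syndrome = 0001
Column 8 of H equals this syndrome → error at bit 8 (1-indexed).
Flip bit 8: 111001011000001 → 111001001000001
Extract data bits at positions {3,5,6,7,9,10,11,12,13,14,15}: 10101000001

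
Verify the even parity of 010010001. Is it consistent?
Sum of all bits: 0+1+0+0+1+0+0+0+1 = 3; 3 mod 2 = 1. Result is 1 → parity error detected.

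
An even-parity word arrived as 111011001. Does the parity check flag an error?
Sum of received bits: 1+1+1+0+1+1+0+0+1 = 6; 6 mod 2 = 0. Result is 0 → no error detected.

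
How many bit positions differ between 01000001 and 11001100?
XOR = 10001101, count of 1s = 4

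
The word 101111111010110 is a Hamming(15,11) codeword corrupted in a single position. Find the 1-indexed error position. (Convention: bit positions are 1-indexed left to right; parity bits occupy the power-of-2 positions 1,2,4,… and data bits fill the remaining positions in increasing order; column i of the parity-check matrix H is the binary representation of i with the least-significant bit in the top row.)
Syndrome s = H · r^T (mod 2), r = 101111111010110:
  s[0] = (101010101010101)·(101111111010110) mod 2 = 1+0+1+0+1+0+1+0+1+0+1+0+1+0+0 mod 2 = 1
  s[1] = (011001100110011)·(101111111010110) mod 2 = 0+0+1+0+0+1+1+0+0+0+1+0+0+1+0 mod 2 = 1
  s[2] = (000111100001111)·(101111111010110) mod 2 = 0+0+0+1+1+1+1+0+0+0+0+0+1+1+0 mod 2 = 0
  s[3] = (000000011111111)·(101111111010110) mod 2 = 0+0+0+0+0+0+0+1+1+0+1+0+1+1+0 mod 2 = 1
Syndrome = 1101
Column i of H is the binary representation of i, so the syndrome is the binary index of the flipped bit.
Read s = 1101 with s[0] as LSB: 1·2^0 + 1·2^1 + 0·2^2 + 1·2^3 = 11.
Error is at bit position 11.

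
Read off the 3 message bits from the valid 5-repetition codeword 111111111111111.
Split into 5-bit blocks: 11111 11111 11111
Data = 111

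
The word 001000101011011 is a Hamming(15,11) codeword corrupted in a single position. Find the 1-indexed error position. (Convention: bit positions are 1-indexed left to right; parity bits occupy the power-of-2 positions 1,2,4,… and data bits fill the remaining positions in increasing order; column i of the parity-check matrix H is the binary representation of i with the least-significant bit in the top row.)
Syndrome s = H · r^T (mod 2), r = 001000101011011:
  s[0] = (101010101010101)·(001000101011011) mod 2 = 0+0+1+0+0+0+1+0+1+0+1+0+0+0+1 mod 2 = 1
  s[1] = (011001100110011)·(001000101011011) mod 2 = 0+0+1+0+0+0+1+0+0+0+1+0+0+1+1 mod 2 = 1
  s[2] = (000111100001111)·(001000101011011) mod 2 = 0+0+0+0+0+0+1+0+0+0+0+1+0+1+1 mod 2 = 0
  s[3] = (000000011111111)·(001000101011011) mod 2 = 0+0+0+0+0+0+0+0+1+0+1+1+0+1+1 mod 2 = 1
Syndrome = 1101
Column i of H is the binary representation of i, so the syndrome is the binary index of the flipped bit.
Read s = 1101 with s[0] as LSB: 1·2^0 + 1·2^1 + 0·2^2 + 1·2^3 = 11.
Error is at bit position 11.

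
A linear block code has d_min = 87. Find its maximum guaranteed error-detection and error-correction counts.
(a) Detection requires d_min ≥ e+1, so e ≤ d_min − 1 = 86.
(b) Correction requires d_min ≥ 2t+1, so t ≤ ⌊(d_min − 1)/2⌋ = ⌊86/2⌋ = 43.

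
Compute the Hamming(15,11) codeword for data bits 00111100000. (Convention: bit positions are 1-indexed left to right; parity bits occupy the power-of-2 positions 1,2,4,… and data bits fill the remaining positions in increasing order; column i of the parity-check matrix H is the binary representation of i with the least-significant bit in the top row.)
Codeword c = d · G (mod 2), d = 00111100000:
  c[0] = d·G[:,0] = (00111100000)·(11011010101) mod 2 = 0+0+0+1+1+0+0+0+0+0+0 mod 2 = 0
  c[1] = d·G[:,1] = (00111100000)·(10110110011) mod 2 = 0+0+1+1+0+1+0+0+0+0+0 mod 2 = 1
  c[2] = d·G[:,2] = (00111100000)·(10000000000) mod 2 = 0+0+0+0+0+0+0+0+0+0+0 mod 2 = 0
  c[3] = d·G[:,3] = (00111100000)·(01110001111) mod 2 = 0+0+1+1+0+0+0+0+0+0+0 mod 2 = 0
  c[4] = d·G[:,4] = (00111100000)·(01000000000) mod 2 = 0+0+0+0+0+0+0+0+0+0+0 mod 2 = 0
  c[5] = d·G[:,5] = (00111100000)·(00100000000) mod 2 = 0+0+1+0+0+0+0+0+0+0+0 mod 2 = 1
  c[6] = d·G[:,6] = (00111100000)·(00010000000) mod 2 = 0+0+0+1+0+0+0+0+0+0+0 mod 2 = 1
  c[7] = d·G[:,7] = (00111100000)·(00001111111) mod 2 = 0+0+0+0+1+1+0+0+0+0+0 mod 2 = 0
  c[8] = d·G[:,8] = (00111100000)·(00001000000) mod 2 = 0+0+0+0+1+0+0+0+0+0+0 mod 2 = 1
  c[9] = d·G[:,9] = (00111100000)·(00000100000) mod 2 = 0+0+0+0+0+1+0+0+0+0+0 mod 2 = 1
  c[10] = d·G[:,10] = (00111100000)·(00000010000) mod 2 = 0+0+0+0+0+0+0+0+0+0+0 mod 2 = 0
  c[11] = d·G[:,11] = (00111100000)·(00000001000) mod 2 = 0+0+0+0+0+0+0+0+0+0+0 mod 2 = 0
  c[12] = d·G[:,12] = (00111100000)·(00000000100) mod 2 = 0+0+0+0+0+0+0+0+0+0+0 mod 2 = 0
  c[13] = d·G[:,13] = (00111100000)·(00000000010) mod 2 = 0+0+0+0+0+0+0+0+0+0+0 mod 2 = 0
  c[14] = d·G[:,14] = (00111100000)·(00000000001) mod 2 = 0+0+0+0+0+0+0+0+0+0+0 mod 2 = 0
Codeword = 010001101100000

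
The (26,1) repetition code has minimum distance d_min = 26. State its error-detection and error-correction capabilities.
Detection only: up to d_min − 1 = 25 errors.
Correction: up to ⌊(d_min − 1)/2⌋ = ⌊25/2⌋ = 12 errors.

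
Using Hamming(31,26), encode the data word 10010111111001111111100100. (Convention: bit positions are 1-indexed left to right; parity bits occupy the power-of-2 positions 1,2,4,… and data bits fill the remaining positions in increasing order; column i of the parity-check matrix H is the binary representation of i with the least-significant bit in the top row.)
Codeword c = d · G (mod 2), d = 10010111111001111111100100:
  c[0] = d·G[:,0] = (10010111111001111111100100)·(11011010101101010101010101) mod 2 = 1+0+0+1+0+0+1+0+1+0+1+0+0+1+0+1+0+1+0+1+0+0+0+1+0+0 mod 2 = 0
  c[1] = d·G[:,1] = (10010111111001111111100100)·(10110110011011001100110011) mod 2 = 1+0+0+1+0+1+1+0+0+1+1+0+0+1+0+0+1+1+0+0+1+0+0+0+0+0 mod 2 = 0
  c[2] = d·G[:,2] = (10010111111001111111100100)·(10000000000000000000000000) mod 2 = 1+0+0+0+0+0+0+0+0+0+0+0+0+0+0+0+0+0+0+0+0+0+0+0+0+0 mod 2 = 1
  c[3] = d·G[:,3] = (10010111111001111111100100)·(01110001111000111100001111) mod 2 = 0+0+0+1+0+0+0+1+1+1+1+0+0+0+1+1+1+1+0+0+0+0+0+1+0+0 mod 2 = 0
  c[4] = d·G[:,4] = (10010111111001111111100100)·(01000000000000000000000000) mod 2 = 0+0+0+0+0+0+0+0+0+0+0+0+0+0+0+0+0+0+0+0+0+0+0+0+0+0 mod 2 = 0
  c[5] = d·G[:,5] = (10010111111001111111100100)·(00100000000000000000000000) mod 2 = 0+0+0+0+0+0+0+0+0+0+0+0+0+0+0+0+0+0+0+0+0+0+0+0+0+0 mod 2 = 0
  c[6] = d·G[:,6] = (10010111111001111111100100)·(00010000000000000000000000) mod 2 = 0+0+0+1+0+0+0+0+0+0+0+0+0+0+0+0+0+0+0+0+0+0+0+0+0+0 mod 2 = 1
  c[7] = d·G[:,7] = (10010111111001111111100100)·(00001111111000000011111111) mod 2 = 0+0+0+0+0+1+1+1+1+1+1+0+0+0+0+0+0+0+1+1+1+0+0+1+0+0 mod 2 = 0
  c[8] = d·G[:,8] = (10010111111001111111100100)·(00001000000000000000000000) mod 2 = 0+0+0+0+0+0+0+0+0+0+0+0+0+0+0+0+0+0+0+0+0+0+0+0+0+0 mod 2 = 0
  c[9] = d·G[:,9] = (10010111111001111111100100)·(00000100000000000000000000) mod 2 = 0+0+0+0+0+1+0+0+0+0+0+0+0+0+0+0+0+0+0+0+0+0+0+0+0+0 mod 2 = 1
  c[10] = d·G[:,10] = (10010111111001111111100100)·(00000010000000000000000000) mod 2 = 0+0+0+0+0+0+1+0+0+0+0+0+0+0+0+0+0+0+0+0+0+0+0+0+0+0 mod 2 = 1
  c[11] = d·G[:,11] = (10010111111001111111100100)·(00000001000000000000000000) mod 2 = 0+0+0+0+0+0+0+1+0+0+0+0+0+0+0+0+0+0+0+0+0+0+0+0+0+0 mod 2 = 1
  c[12] = d·G[:,12] = (10010111111001111111100100)·(00000000100000000000000000) mod 2 = 0+0+0+0+0+0+0+0+1+0+0+0+0+0+0+0+0+0+0+0+0+0+0+0+0+0 mod 2 = 1
  c[13] = d·G[:,13] = (10010111111001111111100100)·(00000000010000000000000000) mod 2 = 0+0+0+0+0+0+0+0+0+1+0+0+0+0+0+0+0+0+0+0+0+0+0+0+0+0 mod 2 = 1
  c[14] = d·G[:,14] = (10010111111001111111100100)·(00000000001000000000000000) mod 2 = 0+0+0+0+0+0+0+0+0+0+1+0+0+0+0+0+0+0+0+0+0+0+0+0+0+0 mod 2 = 1
  c[15] = d·G[:,15] = (10010111111001111111100100)·(00000000000111111111111111) mod 2 = 0+0+0+0+0+0+0+0+0+0+0+0+0+1+1+1+1+1+1+1+1+0+0+1+0+0 mod 2 = 1
  c[16] = d·G[:,16] = (10010111111001111111100100)·(00000000000100000000000000) mod 2 = 0+0+0+0+0+0+0+0+0+0+0+0+0+0+0+0+0+0+0+0+0+0+0+0+0+0 mod 2 = 0
  c[17] = d·G[:,17] = (10010111111001111111100100)·(00000000000010000000000000) mod 2 = 0+0+0+0+0+0+0+0+0+0+0+0+0+0+0+0+0+0+0+0+0+0+0+0+0+0 mod 2 = 0
  c[18] = d·G[:,18] = (10010111111001111111100100)·(00000000000001000000000000) mod 2 = 0+0+0+0+0+0+0+0+0+0+0+0+0+1+0+0+0+0+0+0+0+0+0+0+0+0 mod 2 = 1
  c[19] = d·G[:,19] = (10010111111001111111100100)·(00000000000000100000000000) mod 2 = 0+0+0+0+0+0+0+0+0+0+0+0+0+0+1+0+0+0+0+0+0+0+0+0+0+0 mod 2 = 1
  c[20] = d·G[:,20] = (10010111111001111111100100)·(00000000000000010000000000) mod 2 = 0+0+0+0+0+0+0+0+0+0+0+0+0+0+0+1+0+0+0+0+0+0+0+0+0+0 mod 2 = 1
  c[21] = d·G[:,21] = (10010111111001111111100100)·(00000000000000001000000000) mod 2 = 0+0+0+0+0+0+0+0+0+0+0+0+0+0+0+0+1+0+0+0+0+0+0+0+0+0 mod 2 = 1
  c[22] = d·G[:,22] = (10010111111001111111100100)·(00000000000000000100000000) mod 2 = 0+0+0+0+0+0+0+0+0+0+0+0+0+0+0+0+0+1+0+0+0+0+0+0+0+0 mod 2 = 1
  c[23] = d·G[:,23] = (10010111111001111111100100)·(00000000000000000010000000) mod 2 = 0+0+0+0+0+0+0+0+0+0+0+0+0+0+0+0+0+0+1+0+0+0+0+0+0+0 mod 2 = 1
  c[24] = d·G[:,24] = (10010111111001111111100100)·(00000000000000000001000000) mod 2 = 0+0+0+0+0+0+0+0+0+0+0+0+0+0+0+0+0+0+0+1+0+0+0+0+0+0 mod 2 = 1
  c[25] = d·G[:,25] = (10010111111001111111100100)·(00000000000000000000100000) mod 2 = 0+0+0+0+0+0+0+0+0+0+0+0+0+0+0+0+0+0+0+0+1+0+0+0+0+0 mod 2 = 1
  c[26] = d·G[:,26] = (10010111111001111111100100)·(00000000000000000000010000) mod 2 = 0+0+0+0+0+0+0+0+0+0+0+0+0+0+0+0+0+0+0+0+0+0+0+0+0+0 mod 2 = 0
  c[27] = d·G[:,27] = (10010111111001111111100100)·(00000000000000000000001000) mod 2 = 0+0+0+0+0+0+0+0+0+0+0+0+0+0+0+0+0+0+0+0+0+0+0+0+0+0 mod 2 = 0
  c[28] = d·G[:,28] = (10010111111001111111100100)·(00000000000000000000000100) mod 2 = 0+0+0+0+0+0+0+0+0+0+0+0+0+0+0+0+0+0+0+0+0+0+0+1+0+0 mod 2 = 1
  c[29] = d·G[:,29] = (10010111111001111111100100)·(00000000000000000000000010) mod 2 = 0+0+0+0+0+0+0+0+0+0+0+0+0+0+0+0+0+0+0+0+0+0+0+0+0+0 mod 2 = 0
  c[30] = d·G[:,30] = (10010111111001111111100100)·(00000000000000000000000001) mod 2 = 0+0+0+0+0+0+0+0+0+0+0+0+0+0+0+0+0+0+0+0+0+0+0+0+0+0 mod 2 = 0
Codeword = 0010001001111111001111111100100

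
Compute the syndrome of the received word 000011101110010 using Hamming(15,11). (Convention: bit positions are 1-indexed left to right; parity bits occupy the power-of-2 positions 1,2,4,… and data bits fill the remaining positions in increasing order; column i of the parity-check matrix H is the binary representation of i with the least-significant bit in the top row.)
Syndrome s = H · r^T (mod 2), r = 000011101110010:
  s[0] = (101010101010101)·(000011101110010) mod 2 = 0+0+0+0+1+0+1+0+1+0+1+0+0+0+0 mod 2 = 0
  s[1] = (011001100110011)·(000011101110010) mod 2 = 0+0+0+0+0+1+1+0+0+1+1+0+0+1+0 mod 2 = 1
  s[2] = (000111100001111)·(000011101110010) mod 2 = 0+0+0+0+1+1+1+0+0+0+0+0+0+1+0 mod 2 = 0
  s[3] = (000000011111111)·(000011101110010) mod 2 = 0+0+0+0+0+0+0+0+1+1+1+0+0+1+0 mod 2 = 0
Syndrome = 0100
Non-zero syndrome: error at position 2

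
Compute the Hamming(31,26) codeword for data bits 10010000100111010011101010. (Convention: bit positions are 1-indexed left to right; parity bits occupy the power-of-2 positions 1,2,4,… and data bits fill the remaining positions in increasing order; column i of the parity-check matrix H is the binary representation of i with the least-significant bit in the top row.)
Codeword c = d · G (mod 2), d = 10010000100111010011101010:
  c[0] = d·G[:,0] = (10010000100111010011101010)·(11011010101101010101010101) mod 2 = 1+0+0+1+0+0+0+0+1+0+0+1+0+1+0+1+0+0+0+1+0+0+0+0+0+0 mod 2 = 1
  c[1] = d·G[:,1] = (10010000100111010011101010)·(10110110011011001100110011) mod 2 = 1+0+0+1+0+0+0+0+0+0+0+0+1+1+0+0+0+0+0+0+1+0+0+0+1+0 mod 2 = 0
  c[2] = d·G[:,2] = (10010000100111010011101010)·(10000000000000000000000000) mod 2 = 1+0+0+0+0+0+0+0+0+0+0+0+0+0+0+0+0+0+0+0+0+0+0+0+0+0 mod 2 = 1
  c[3] = d·G[:,3] = (10010000100111010011101010)·(01110001111000111100001111) mod 2 = 0+0+0+1+0+0+0+0+1+0+0+0+0+0+0+1+0+0+0+0+0+0+1+0+1+0 mod 2 = 1
  c[4] = d·G[:,4] = (10010000100111010011101010)·(01000000000000000000000000) mod 2 = 0+0+0+0+0+0+0+0+0+0+0+0+0+0+0+0+0+0+0+0+0+0+0+0+0+0 mod 2 = 0
  c[5] = d·G[:,5] = (10010000100111010011101010)·(00100000000000000000000000) mod 2 = 0+0+0+0+0+0+0+0+0+0+0+0+0+0+0+0+0+0+0+0+0+0+0+0+0+0 mod 2 = 0
  c[6] = d·G[:,6] = (10010000100111010011101010)·(00010000000000000000000000) mod 2 = 0+0+0+1+0+0+0+0+0+0+0+0+0+0+0+0+0+0+0+0+0+0+0+0+0+0 mod 2 = 1
  c[7] = d·G[:,7] = (10010000100111010011101010)·(00001111111000000011111111) mod 2 = 0+0+0+0+0+0+0+0+1+0+0+0+0+0+0+0+0+0+1+1+1+0+1+0+1+0 mod 2 = 0
  c[8] = d·G[:,8] = (10010000100111010011101010)·(00001000000000000000000000) mod 2 = 0+0+0+0+0+0+0+0+0+0+0+0+0+0+0+0+0+0+0+0+0+0+0+0+0+0 mod 2 = 0
  c[9] = d·G[:,9] = (10010000100111010011101010)·(00000100000000000000000000) mod 2 = 0+0+0+0+0+0+0+0+0+0+0+0+0+0+0+0+0+0+0+0+0+0+0+0+0+0 mod 2 = 0
  c[10] = d·G[:,10] = (10010000100111010011101010)·(00000010000000000000000000) mod 2 = 0+0+0+0+0+0+0+0+0+0+0+0+0+0+0+0+0+0+0+0+0+0+0+0+0+0 mod 2 = 0
  c[11] = d·G[:,11] = (10010000100111010011101010)·(00000001000000000000000000) mod 2 = 0+0+0+0+0+0+0+0+0+0+0+0+0+0+0+0+0+0+0+0+0+0+0+0+0+0 mod 2 = 0
  c[12] = d·G[:,12] = (10010000100111010011101010)·(00000000100000000000000000) mod 2 = 0+0+0+0+0+0+0+0+1+0+0+0+0+0+0+0+0+0+0+0+0+0+0+0+0+0 mod 2 = 1
  c[13] = d·G[:,13] = (10010000100111010011101010)·(00000000010000000000000000) mod 2 = 0+0+0+0+0+0+0+0+0+0+0+0+0+0+0+0+0+0+0+0+0+0+0+0+0+0 mod 2 = 0
  c[14] = d·G[:,14] = (10010000100111010011101010)·(00000000001000000000000000) mod 2 = 0+0+0+0+0+0+0+0+0+0+0+0+0+0+0+0+0+0+0+0+0+0+0+0+0+0 mod 2 = 0
  c[15] = d·G[:,15] = (10010000100111010011101010)·(00000000000111111111111111) mod 2 = 0+0+0+0+0+0+0+0+0+0+0+1+1+1+0+1+0+0+1+1+1+0+1+0+1+0 mod 2 = 1
  c[16] = d·G[:,16] = (10010000100111010011101010)·(00000000000100000000000000) mod 2 = 0+0+0+0+0+0+0+0+0+0+0+1+0+0+0+0+0+0+0+0+0+0+0+0+0+0 mod 2 = 1
  c[17] = d·G[:,17] = (10010000100111010011101010)·(00000000000010000000000000) mod 2 = 0+0+0+0+0+0+0+0+0+0+0+0+1+0+0+0+0+0+0+0+0+0+0+0+0+0 mod 2 = 1
  c[18] = d·G[:,18] = (10010000100111010011101010)·(00000000000001000000000000) mod 2 = 0+0+0+0+0+0+0+0+0+0+0+0+0+1+0+0+0+0+0+0+0+0+0+0+0+0 mod 2 = 1
  c[19] = d·G[:,19] = (10010000100111010011101010)·(00000000000000100000000000) mod 2 = 0+0+0+0+0+0+0+0+0+0+0+0+0+0+0+0+0+0+0+0+0+0+0+0+0+0 mod 2 = 0
  c[20] = d·G[:,20] = (10010000100111010011101010)·(00000000000000010000000000) mod 2 = 0+0+0+0+0+0+0+0+0+0+0+0+0+0+0+1+0+0+0+0+0+0+0+0+0+0 mod 2 = 1
  c[21] = d·G[:,21] = (10010000100111010011101010)·(00000000000000001000000000) mod 2 = 0+0+0+0+0+0+0+0+0+0+0+0+0+0+0+0+0+0+0+0+0+0+0+0+0+0 mod 2 = 0
  c[22] = d·G[:,22] = (10010000100111010011101010)·(00000000000000000100000000) mod 2 = 0+0+0+0+0+0+0+0+0+0+0+0+0+0+0+0+0+0+0+0+0+0+0+0+0+0 mod 2 = 0
  c[23] = d·G[:,23] = (10010000100111010011101010)·(00000000000000000010000000) mod 2 = 0+0+0+0+0+0+0+0+0+0+0+0+0+0+0+0+0+0+1+0+0+0+0+0+0+0 mod 2 = 1
  c[24] = d·G[:,24] = (10010000100111010011101010)·(00000000000000000001000000) mod 2 = 0+0+0+0+0+0+0+0+0+0+0+0+0+0+0+0+0+0+0+1+0+0+0+0+0+0 mod 2 = 1
  c[25] = d·G[:,25] = (10010000100111010011101010)·(00000000000000000000100000) mod 2 = 0+0+0+0+0+0+0+0+0+0+0+0+0+0+0+0+0+0+0+0+1+0+0+0+0+0 mod 2 = 1
  c[26] = d·G[:,26] = (10010000100111010011101010)·(00000000000000000000010000) mod 2 = 0+0+0+0+0+0+0+0+0+0+0+0+0+0+0+0+0+0+0+0+0+0+0+0+0+0 mod 2 = 0
  c[27] = d·G[:,27] = (10010000100111010011101010)·(00000000000000000000001000) mod 2 = 0+0+0+0+0+0+0+0+0+0+0+0+0+0+0+0+0+0+0+0+0+0+1+0+0+0 mod 2 = 1
  c[28] = d·G[:,28] = (10010000100111010011101010)·(00000000000000000000000100) mod 2 = 0+0+0+0+0+0+0+0+0+0+0+0+0+0+0+0+0+0+0+0+0+0+0+0+0+0 mod 2 = 0
  c[29] = d·G[:,29] = (10010000100111010011101010)·(00000000000000000000000010) mod 2 = 0+0+0+0+0+0+0+0+0+0+0+0+0+0+0+0+0+0+0+0+0+0+0+0+1+0 mod 2 = 1
  c[30] = d·G[:,30] = (10010000100111010011101010)·(00000000000000000000000001) mod 2 = 0+0+0+0+0+0+0+0+0+0+0+0+0+0+0+0+0+0+0+0+0+0+0+0+0+0 mod 2 = 0
Codeword = 1011001000001001111010011101010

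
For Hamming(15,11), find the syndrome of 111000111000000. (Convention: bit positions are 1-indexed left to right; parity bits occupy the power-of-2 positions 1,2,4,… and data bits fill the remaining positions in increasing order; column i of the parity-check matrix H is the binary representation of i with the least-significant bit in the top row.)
Syndrome s = H · r^T (mod 2), r = 111000111000000:
  s[0] = (101010101010101)·(111000111000000) mod 2 = 1+0+1+0+0+0+1+0+1+0+0+0+0+0+0 mod 2 = 0
  s[1] = (011001100110011)·(111000111000000) mod 2 = 0+1+1+0+0+0+1+0+0+0+0+0+0+0+0 mod 2 = 1
  s[2] = (000111100001111)·(111000111000000) mod 2 = 0+0+0+0+0+0+1+0+0+0+0+0+0+0+0 mod 2 = 1
  s[3] = (000000011111111)·(111000111000000) mod 2 = 0+0+0+0+0+0+0+1+1+0+0+0+0+0+0 mod 2 = 0
Syndrome = 0110
Non-zero syndrome: error at position 6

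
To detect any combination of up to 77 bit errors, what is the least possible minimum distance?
Detecting e errors requires d_min ≥ e + 1 = 77 + 1 = 78.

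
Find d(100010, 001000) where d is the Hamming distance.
XOR = 101010, count of 1s = 3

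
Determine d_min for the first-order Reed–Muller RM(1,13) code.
d_min = 4096 (RM(1,13) has length 8192 and minimum distance 2^(m−1) = 4096).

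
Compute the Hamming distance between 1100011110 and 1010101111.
XOR = 0110110001, count of 1s = 5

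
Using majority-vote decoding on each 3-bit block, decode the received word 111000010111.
Split into 3-bit blocks and majority-vote each:
  block 1 = 111: 3 ones, 0 zeros → 1
  block 2 = 000: 0 ones, 3 zeros → 0
  block 3 = 010: 1 ones, 2 zeros → 0
  block 4 = 111: 3 ones, 0 zeros → 1
Decoded = 1001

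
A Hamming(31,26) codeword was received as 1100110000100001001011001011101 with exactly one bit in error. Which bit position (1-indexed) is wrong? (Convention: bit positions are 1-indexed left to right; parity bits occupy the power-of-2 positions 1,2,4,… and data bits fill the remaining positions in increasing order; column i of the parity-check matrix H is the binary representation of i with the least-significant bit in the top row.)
Syndrome s = H · r^T (mod 2), r = 1100110000100001001011001011101:
  s[0] = (1010101010101010101010101010101)·(1100110000100001001011001011101) mod 2 = 1+0+0+0+1+0+0+0+0+0+1+0+0+0+0+0+0+0+1+0+1+0+0+0+1+0+1+0+1+0+1 mod 2 = 1
  s[1] = (0110011001100110011001100110011)·(1100110000100001001011001011101) mod 2 = 0+1+0+0+0+1+0+0+0+0+1+0+0+0+0+0+0+0+1+0+0+1+0+0+0+0+1+0+0+0+1 mod 2 = 1
  s[2] = (0001111000011110000111100001111)·(1100110000100001001011001011101) mod 2 = 0+0+0+0+1+1+0+0+0+0+0+0+0+0+0+0+0+0+0+0+1+1+0+0+0+0+0+1+1+0+1 mod 2 = 1
  s[3] = (0000000111111110000000011111111)·(1100110000100001001011001011101) mod 2 = 0+0+0+0+0+0+0+0+0+0+1+0+0+0+0+0+0+0+0+0+0+0+0+0+1+0+1+1+1+0+1 mod 2 = 0
  s[4] = (0000000000000001111111111111111)·(1100110000100001001011001011101) mod 2 = 0+0+0+0+0+0+0+0+0+0+0+0+0+0+0+1+0+0+1+0+1+1+0+0+1+0+1+1+1+0+1 mod 2 = 1
Syndrome = 11101
Column i of H is the binary representation of i, so the syndrome is the binary index of the flipped bit.
Read s = 11101 with s[0] as LSB: 1·2^0 + 1·2^1 + 1·2^2 + 0·2^3 + 1·2^4 = 23.
Error is at bit position 23.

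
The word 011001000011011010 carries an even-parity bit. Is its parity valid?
Sum of all bits: 0+1+1+0+0+1+0+0+0+0+1+1+0+1+1+0+1+0 = 8; 8 mod 2 = 0. Result is 0 → valid parity.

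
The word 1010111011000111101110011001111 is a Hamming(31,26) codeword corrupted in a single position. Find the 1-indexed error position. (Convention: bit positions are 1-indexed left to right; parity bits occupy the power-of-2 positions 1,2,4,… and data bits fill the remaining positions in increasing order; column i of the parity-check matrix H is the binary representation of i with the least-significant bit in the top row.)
Syndrome s = H · r^T (mod 2), r = 1010111011000111101110011001111:
  s[0] = (1010101010101010101010101010101)·(1010111011000111101110011001111) mod 2 = 1+0+1+0+1+0+1+0+1+0+0+0+0+0+1+0+1+0+1+0+1+0+0+0+1+0+0+0+1+0+1 mod 2 = 0
  s[1] = (0110011001100110011001100110011)·(1010111011000111101110011001111) mod 2 = 0+0+1+0+0+1+1+0+0+1+0+0+0+1+1+0+0+0+1+0+0+0+0+0+0+0+0+0+0+1+1 mod 2 = 1
  s[2] = (0001111000011110000111100001111)·(1010111011000111101110011001111) mod 2 = 0+0+0+0+1+1+1+0+0+0+0+0+0+1+1+0+0+0+0+1+1+0+0+0+0+0+0+1+1+1+1 mod 2 = 1
  s[3] = (0000000111111110000000011111111)·(1010111011000111101110011001111) mod 2 = 0+0+0+0+0+0+0+0+1+1+0+0+0+1+1+0+0+0+0+0+0+0+0+1+1+0+0+1+1+1+1 mod 2 = 0
  s[4] = (0000000000000001111111111111111)·(1010111011000111101110011001111) mod 2 = 0+0+0+0+0+0+0+0+0+0+0+0+0+0+0+1+1+0+1+1+1+0+0+1+1+0+0+1+1+1+1 mod 2 = 1
Syndrome = 01101
Column i of H is the binary representation of i, so the syndrome is the binary index of the flipped bit.
Read s = 01101 with s[0] as LSB: 0·2^0 + 1·2^1 + 1·2^2 + 0·2^3 + 1·2^4 = 22.
Error is at bit position 22.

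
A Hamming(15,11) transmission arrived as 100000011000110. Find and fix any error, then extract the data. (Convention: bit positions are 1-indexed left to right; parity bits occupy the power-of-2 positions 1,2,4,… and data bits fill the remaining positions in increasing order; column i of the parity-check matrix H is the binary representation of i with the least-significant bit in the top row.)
Syndrome s = H · r^T (mod 2), r = 100000011000110:
  s[0] = (101010101010101)·(100000011000110) mod 2 = 1+0+0+0+0+0+0+0+1+0+0+0+1+0+0 mod 2 = 1
  s[1] = (011001100110011)·(100000011000110) mod 2 = 0+0+0+0+0+0+0+0+0+0+0+0+0+1+0 mod 2 = 1
  s[2] = (000111100001111)·(100000011000110) mod 2 = 0+0+0+0+0+0+0+0+0+0+0+0+1+1+0 mod 2 = 0
  s[3] = (000000011111111)·(100000011000110) mod 2 = 0+0+0+0+0+0+0+1+1+0+0+0+1+1+0 mod 2 = 0
Syndrome = 1100
Column 3 of H equals this syndrome → error at bit 3 (1-indexed).
Flip bit 3: 100000011000110 → 101000011000110
Extract data bits at positions {3,5,6,7,9,10,11,12,13,14,15}: 10001000110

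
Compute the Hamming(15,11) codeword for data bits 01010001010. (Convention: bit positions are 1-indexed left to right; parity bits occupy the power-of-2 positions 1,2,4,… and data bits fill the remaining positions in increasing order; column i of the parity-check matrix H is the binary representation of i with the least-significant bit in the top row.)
Codeword c = d · G (mod 2), d = 01010001010:
  c[0] = d·G[:,0] = (01010001010)·(11011010101) mod 2 = 0+1+0+1+0+0+0+0+0+0+0 mod 2 = 0
  c[1] = d·G[:,1] = (01010001010)·(10110110011) mod 2 = 0+0+0+1+0+0+0+0+0+1+0 mod 2 = 0
  c[2] = d·G[:,2] = (01010001010)·(10000000000) mod 2 = 0+0+0+0+0+0+0+0+0+0+0 mod 2 = 0
  c[3] = d·G[:,3] = (01010001010)·(01110001111) mod 2 = 0+1+0+1+0+0+0+1+0+1+0 mod 2 = 0
  c[4] = d·G[:,4] = (01010001010)·(01000000000) mod 2 = 0+1+0+0+0+0+0+0+0+0+0 mod 2 = 1
  c[5] = d·G[:,5] = (01010001010)·(00100000000) mod 2 = 0+0+0+0+0+0+0+0+0+0+0 mod 2 = 0
  c[6] = d·G[:,6] = (01010001010)·(00010000000) mod 2 = 0+0+0+1+0+0+0+0+0+0+0 mod 2 = 1
  c[7] = d·G[:,7] = (01010001010)·(00001111111) mod 2 = 0+0+0+0+0+0+0+1+0+1+0 mod 2 = 0
  c[8] = d·G[:,8] = (01010001010)·(00001000000) mod 2 = 0+0+0+0+0+0+0+0+0+0+0 mod 2 = 0
  c[9] = d·G[:,9] = (01010001010)·(00000100000) mod 2 = 0+0+0+0+0+0+0+0+0+0+0 mod 2 = 0
  c[10] = d·G[:,10] = (01010001010)·(00000010000) mod 2 = 0+0+0+0+0+0+0+0+0+0+0 mod 2 = 0
  c[11] = d·G[:,11] = (01010001010)·(00000001000) mod 2 = 0+0+0+0+0+0+0+1+0+0+0 mod 2 = 1
  c[12] = d·G[:,12] = (01010001010)·(00000000100) mod 2 = 0+0+0+0+0+0+0+0+0+0+0 mod 2 = 0
  c[13] = d·G[:,13] = (01010001010)·(00000000010) mod 2 = 0+0+0+0+0+0+0+0+0+1+0 mod 2 = 1
  c[14] = d·G[:,14] = (01010001010)·(00000000001) mod 2 = 0+0+0+0+0+0+0+0+0+0+0 mod 2 = 0
Codeword = 000010100001010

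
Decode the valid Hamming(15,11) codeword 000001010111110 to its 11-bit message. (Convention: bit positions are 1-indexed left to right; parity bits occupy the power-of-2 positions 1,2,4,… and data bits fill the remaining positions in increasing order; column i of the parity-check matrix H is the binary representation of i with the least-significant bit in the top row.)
Parity bits occupy power-of-2 positions; data bits are at positions {3,5,6,7,9,10,11,12,13,14,15} (1-indexed).
Extract: c[3]=0 c[5]=0 c[6]=1 c[7]=0 c[9]=0 c[10]=1 c[11]=1 c[12]=1 c[13]=1 c[14]=1 c[15]=0
Data = 00100111110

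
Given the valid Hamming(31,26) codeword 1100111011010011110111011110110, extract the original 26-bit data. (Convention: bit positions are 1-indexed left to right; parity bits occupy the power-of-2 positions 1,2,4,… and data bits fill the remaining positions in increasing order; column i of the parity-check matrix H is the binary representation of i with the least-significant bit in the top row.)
Parity bits occupy power-of-2 positions; data bits are at positions {3,5,6,7,9,10,11,12,13,14,15,17,18,19,20,21,22,23,24,25,26,27,28,29,30,31} (1-indexed).
Extract: c[3]=0 c[5]=1 c[6]=1 c[7]=1 c[9]=1 c[10]=1 c[11]=0 c[12]=1 c[13]=0 c[14]=0 c[15]=1 c[17]=1 c[18]=1 c[19]=0 c[20]=1 c[21]=1 c[22]=1 c[23]=0 c[24]=1 c[25]=1 c[26]=1 c[27]=1 c[28]=0 c[29]=1 c[30]=1 c[31]=0
Data = 01111101001110111011110110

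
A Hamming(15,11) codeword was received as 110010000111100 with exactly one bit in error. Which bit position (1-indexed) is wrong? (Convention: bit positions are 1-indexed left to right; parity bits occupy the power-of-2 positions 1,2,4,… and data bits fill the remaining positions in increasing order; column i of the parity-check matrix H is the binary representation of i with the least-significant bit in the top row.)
Syndrome s = H · r^T (mod 2), r = 110010000111100:
  s[0] = (101010101010101)·(110010000111100) mod 2 = 1+0+0+0+1+0+0+0+0+0+1+0+1+0+0 mod 2 = 0
  s[1] = (011001100110011)·(110010000111100) mod 2 = 0+1+0+0+0+0+0+0+0+1+1+0+0+0+0 mod 2 = 1
  s[2] = (000111100001111)·(110010000111100) mod 2 = 0+0+0+0+1+0+0+0+0+0+0+1+1+0+0 mod 2 = 1
  s[3] = (000000011111111)·(110010000111100) mod 2 = 0+0+0+0+0+0+0+0+0+1+1+1+1+0+0 mod 2 = 0
Syndrome = 0110
Column i of H is the binary representation of i, so the syndrome is the binary index of the flipped bit.
Read s = 0110 with s[0] as LSB: 0·2^0 + 1·2^1 + 1·2^2 + 0·2^3 = 6.
Error is at bit position 6.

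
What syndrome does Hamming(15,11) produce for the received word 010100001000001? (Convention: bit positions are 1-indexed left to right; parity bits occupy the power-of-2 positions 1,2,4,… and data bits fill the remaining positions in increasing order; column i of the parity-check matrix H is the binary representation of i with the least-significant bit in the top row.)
Syndrome s = H · r^T (mod 2), r = 010100001000001:
  s[0] = (101010101010101)·(010100001000001) mod 2 = 0+0+0+0+0+0+0+0+1+0+0+0+0+0+1 mod 2 = 0
  s[1] = (011001100110011)·(010100001000001) mod 2 = 0+1+0+0+0+0+0+0+0+0+0+0+0+0+1 mod 2 = 0
  s[2] = (000111100001111)·(010100001000001) mod 2 = 0+0+0+1+0+0+0+0+0+0+0+0+0+0+1 mod 2 = 0
  s[3] = (000000011111111)·(010100001000001) mod 2 = 0+0+0+0+0+0+0+0+1+0+0+0+0+0+1 mod 2 = 0
Syndrome = 0000
s = 0: no error detected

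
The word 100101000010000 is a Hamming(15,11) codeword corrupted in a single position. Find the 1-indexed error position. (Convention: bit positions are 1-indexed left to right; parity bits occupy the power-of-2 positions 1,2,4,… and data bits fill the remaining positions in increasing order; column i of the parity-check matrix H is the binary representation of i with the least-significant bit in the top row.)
Syndrome s = H · r^T (mod 2), r = 100101000010000:
  s[0] = (101010101010101)·(100101000010000) mod 2 = 1+0+0+0+0+0+0+0+0+0+1+0+0+0+0 mod 2 = 0
  s[1] = (011001100110011)·(100101000010000) mod 2 = 0+0+0+0+0+1+0+0+0+0+1+0+0+0+0 mod 2 = 0
  s[2] = (000111100001111)·(100101000010000) mod 2 = 0+0+0+1+0+1+0+0+0+0+0+0+0+0+0 mod 2 = 0
  s[3] = (000000011111111)·(100101000010000) mod 2 = 0+0+0+0+0+0+0+0+0+0+1+0+0+0+0 mod 2 = 1
Syndrome = 0001
Column i of H is the binary representation of i, so the syndrome is the binary index of the flipped bit.
Read s = 0001 with s[0] as LSB: 0·2^0 + 0·2^1 + 0·2^2 + 1·2^3 = 8.
Error is at bit position 8.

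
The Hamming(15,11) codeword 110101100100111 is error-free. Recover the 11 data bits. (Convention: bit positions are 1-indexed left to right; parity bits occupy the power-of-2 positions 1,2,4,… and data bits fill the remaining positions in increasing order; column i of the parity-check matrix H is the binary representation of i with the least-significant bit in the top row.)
Parity bits occupy power-of-2 positions; data bits are at positions {3,5,6,7,9,10,11,12,13,14,15} (1-indexed).
Extract: c[3]=0 c[5]=0 c[6]=1 c[7]=1 c[9]=0 c[10]=1 c[11]=0 c[12]=0 c[13]=1 c[14]=1 c[15]=1
Data = 00110100111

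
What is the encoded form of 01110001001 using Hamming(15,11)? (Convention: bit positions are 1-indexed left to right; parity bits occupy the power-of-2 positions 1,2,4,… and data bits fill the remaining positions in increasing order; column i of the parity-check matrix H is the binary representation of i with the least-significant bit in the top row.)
Codeword c = d · G (mod 2), d = 01110001001:
  c[0] = d·G[:,0] = (01110001001)·(11011010101) mod 2 = 0+1+0+1+0+0+0+0+0+0+1 mod 2 = 1
  c[1] = d·G[:,1] = (01110001001)·(10110110011) mod 2 = 0+0+1+1+0+0+0+0+0+0+1 mod 2 = 1
  c[2] = d·G[:,2] = (01110001001)·(10000000000) mod 2 = 0+0+0+0+0+0+0+0+0+0+0 mod 2 = 0
  c[3] = d·G[:,3] = (01110001001)·(01110001111) mod 2 = 0+1+1+1+0+0+0+1+0+0+1 mod 2 = 1
  c[4] = d·G[:,4] = (01110001001)·(01000000000) mod 2 = 0+1+0+0+0+0+0+0+0+0+0 mod 2 = 1
  c[5] = d·G[:,5] = (01110001001)·(00100000000) mod 2 = 0+0+1+0+0+0+0+0+0+0+0 mod 2 = 1
  c[6] = d·G[:,6] = (01110001001)·(00010000000) mod 2 = 0+0+0+1+0+0+0+0+0+0+0 mod 2 = 1
  c[7] = d·G[:,7] = (01110001001)·(00001111111) mod 2 = 0+0+0+0+0+0+0+1+0+0+1 mod 2 = 0
  c[8] = d·G[:,8] = (01110001001)·(00001000000) mod 2 = 0+0+0+0+0+0+0+0+0+0+0 mod 2 = 0
  c[9] = d·G[:,9] = (01110001001)·(00000100000) mod 2 = 0+0+0+0+0+0+0+0+0+0+0 mod 2 = 0
  c[10] = d·G[:,10] = (01110001001)·(00000010000) mod 2 = 0+0+0+0+0+0+0+0+0+0+0 mod 2 = 0
  c[11] = d·G[:,11] = (01110001001)·(00000001000) mod 2 = 0+0+0+0+0+0+0+1+0+0+0 mod 2 = 1
  c[12] = d·G[:,12] = (01110001001)·(00000000100) mod 2 = 0+0+0+0+0+0+0+0+0+0+0 mod 2 = 0
  c[13] = d·G[:,13] = (01110001001)·(00000000010) mod 2 = 0+0+0+0+0+0+0+0+0+0+0 mod 2 = 0
  c[14] = d·G[:,14] = (01110001001)·(00000000001) mod 2 = 0+0+0+0+0+0+0+0+0+0+1 mod 2 = 1
Codeword = 110111100001001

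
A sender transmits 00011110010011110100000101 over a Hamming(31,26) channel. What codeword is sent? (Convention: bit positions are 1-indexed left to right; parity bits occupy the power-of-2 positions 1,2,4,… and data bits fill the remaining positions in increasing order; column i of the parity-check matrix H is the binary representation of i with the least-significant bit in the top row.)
Codeword c = d · G (mod 2), d = 00011110010011110100000101:
  c[0] = d·G[:,0] = (00011110010011110100000101)·(11011010101101010101010101) mod 2 = 0+0+0+1+1+0+1+0+0+0+0+0+0+1+0+1+0+1+0+0+0+0+0+1+0+1 mod 2 = 0
  c[1] = d·G[:,1] = (00011110010011110100000101)·(10110110011011001100110011) mod 2 = 0+0+0+1+0+1+1+0+0+1+0+0+1+1+0+0+0+1+0+0+0+0+0+0+0+1 mod 2 = 0
  c[2] = d·G[:,2] = (00011110010011110100000101)·(10000000000000000000000000) mod 2 = 0+0+0+0+0+0+0+0+0+0+0+0+0+0+0+0+0+0+0+0+0+0+0+0+0+0 mod 2 = 0
  c[3] = d·G[:,3] = (00011110010011110100000101)·(01110001111000111100001111) mod 2 = 0+0+0+1+0+0+0+0+0+1+0+0+0+0+1+1+0+1+0+0+0+0+0+1+0+1 mod 2 = 1
  c[4] = d·G[:,4] = (00011110010011110100000101)·(01000000000000000000000000) mod 2 = 0+0+0+0+0+0+0+0+0+0+0+0+0+0+0+0+0+0+0+0+0+0+0+0+0+0 mod 2 = 0
  c[5] = d·G[:,5] = (00011110010011110100000101)·(00100000000000000000000000) mod 2 = 0+0+0+0+0+0+0+0+0+0+0+0+0+0+0+0+0+0+0+0+0+0+0+0+0+0 mod 2 = 0
  c[6] = d·G[:,6] = (00011110010011110100000101)·(00010000000000000000000000) mod 2 = 0+0+0+1+0+0+0+0+0+0+0+0+0+0+0+0+0+0+0+0+0+0+0+0+0+0 mod 2 = 1
  c[7] = d·G[:,7] = (00011110010011110100000101)·(00001111111000000011111111) mod 2 = 0+0+0+0+1+1+1+0+0+1+0+0+0+0+0+0+0+0+0+0+0+0+0+1+0+1 mod 2 = 0
  c[8] = d·G[:,8] = (00011110010011110100000101)·(00001000000000000000000000) mod 2 = 0+0+0+0+1+0+0+0+0+0+0+0+0+0+0+0+0+0+0+0+0+0+0+0+0+0 mod 2 = 1
  c[9] = d·G[:,9] = (00011110010011110100000101)·(00000100000000000000000000) mod 2 = 0+0+0+0+0+1+0+0+0+0+0+0+0+0+0+0+0+0+0+0+0+0+0+0+0+0 mod 2 = 1
  c[10] = d·G[:,10] = (00011110010011110100000101)·(00000010000000000000000000) mod 2 = 0+0+0+0+0+0+1+0+0+0+0+0+0+0+0+0+0+0+0+0+0+0+0+0+0+0 mod 2 = 1
  c[11] = d·G[:,11] = (00011110010011110100000101)·(00000001000000000000000000) mod 2 = 0+0+0+0+0+0+0+0+0+0+0+0+0+0+0+0+0+0+0+0+0+0+0+0+0+0 mod 2 = 0
  c[12] = d·G[:,12] = (00011110010011110100000101)·(00000000100000000000000000) mod 2 = 0+0+0+0+0+0+0+0+0+0+0+0+0+0+0+0+0+0+0+0+0+0+0+0+0+0 mod 2 = 0
  c[13] = d·G[:,13] = (00011110010011110100000101)·(00000000010000000000000000) mod 2 = 0+0+0+0+0+0+0+0+0+1+0+0+0+0+0+0+0+0+0+0+0+0+0+0+0+0 mod 2 = 1
  c[14] = d·G[:,14] = (00011110010011110100000101)·(00000000001000000000000000) mod 2 = 0+0+0+0+0+0+0+0+0+0+0+0+0+0+0+0+0+0+0+0+0+0+0+0+0+0 mod 2 = 0
  c[15] = d·G[:,15] = (00011110010011110100000101)·(00000000000111111111111111) mod 2 = 0+0+0+0+0+0+0+0+0+0+0+0+1+1+1+1+0+1+0+0+0+0+0+1+0+1 mod 2 = 1
  c[16] = d·G[:,16] = (00011110010011110100000101)·(00000000000100000000000000) mod 2 = 0+0+0+0+0+0+0+0+0+0+0+0+0+0+0+0+0+0+0+0+0+0+0+0+0+0 mod 2 = 0
  c[17] = d·G[:,17] = (00011110010011110100000101)·(00000000000010000000000000) mod 2 = 0+0+0+0+0+0+0+0+0+0+0+0+1+0+0+0+0+0+0+0+0+0+0+0+0+0 mod 2 = 1
  c[18] = d·G[:,18] = (00011110010011110100000101)·(00000000000001000000000000) mod 2 = 0+0+0+0+0+0+0+0+0+0+0+0+0+1+0+0+0+0+0+0+0+0+0+0+0+0 mod 2 = 1
  c[19] = d·G[:,19] = (00011110010011110100000101)·(00000000000000100000000000) mod 2 = 0+0+0+0+0+0+0+0+0+0+0+0+0+0+1+0+0+0+0+0+0+0+0+0+0+0 mod 2 = 1
  c[20] = d·G[:,20] = (00011110010011110100000101)·(00000000000000010000000000) mod 2 = 0+0+0+0+0+0+0+0+0+0+0+0+0+0+0+1+0+0+0+0+0+0+0+0+0+0 mod 2 = 1
  c[21] = d·G[:,21] = (00011110010011110100000101)·(00000000000000001000000000) mod 2 = 0+0+0+0+0+0+0+0+0+0+0+0+0+0+0+0+0+0+0+0+0+0+0+0+0+0 mod 2 = 0
  c[22] = d·G[:,22] = (00011110010011110100000101)·(00000000000000000100000000) mod 2 = 0+0+0+0+0+0+0+0+0+0+0+0+0+0+0+0+0+1+0+0+0+0+0+0+0+0 mod 2 = 1
  c[23] = d·G[:,23] = (00011110010011110100000101)·(00000000000000000010000000) mod 2 = 0+0+0+0+0+0+0+0+0+0+0+0+0+0+0+0+0+0+0+0+0+0+0+0+0+0 mod 2 = 0
  c[24] = d·G[:,24] = (00011110010011110100000101)·(00000000000000000001000000) mod 2 = 0+0+0+0+0+0+0+0+0+0+0+0+0+0+0+0+0+0+0+0+0+0+0+0+0+0 mod 2 = 0
  c[25] = d·G[:,25] = (00011110010011110100000101)·(00000000000000000000100000) mod 2 = 0+0+0+0+0+0+0+0+0+0+0+0+0+0+0+0+0+0+0+0+0+0+0+0+0+0 mod 2 = 0
  c[26] = d·G[:,26] = (00011110010011110100000101)·(00000000000000000000010000) mod 2 = 0+0+0+0+0+0+0+0+0+0+0+0+0+0+0+0+0+0+0+0+0+0+0+0+0+0 mod 2 = 0
  c[27] = d·G[:,27] = (00011110010011110100000101)·(00000000000000000000001000) mod 2 = 0+0+0+0+0+0+0+0+0+0+0+0+0+0+0+0+0+0+0+0+0+0+0+0+0+0 mod 2 = 0
  c[28] = d·G[:,28] = (00011110010011110100000101)·(00000000000000000000000100) mod 2 = 0+0+0+0+0+0+0+0+0+0+0+0+0+0+0+0+0+0+0+0+0+0+0+1+0+0 mod 2 = 1
  c[29] = d·G[:,29] = (00011110010011110100000101)·(00000000000000000000000010) mod 2 = 0+0+0+0+0+0+0+0+0+0+0+0+0+0+0+0+0+0+0+0+0+0+0+0+0+0 mod 2 = 0
  c[30] = d·G[:,30] = (00011110010011110100000101)·(00000000000000000000000001) mod 2 = 0+0+0+0+0+0+0+0+0+0+0+0+0+0+0+0+0+0+0+0+0+0+0+0+0+1 mod 2 = 1
Codeword = 0001001011100101011110100000101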